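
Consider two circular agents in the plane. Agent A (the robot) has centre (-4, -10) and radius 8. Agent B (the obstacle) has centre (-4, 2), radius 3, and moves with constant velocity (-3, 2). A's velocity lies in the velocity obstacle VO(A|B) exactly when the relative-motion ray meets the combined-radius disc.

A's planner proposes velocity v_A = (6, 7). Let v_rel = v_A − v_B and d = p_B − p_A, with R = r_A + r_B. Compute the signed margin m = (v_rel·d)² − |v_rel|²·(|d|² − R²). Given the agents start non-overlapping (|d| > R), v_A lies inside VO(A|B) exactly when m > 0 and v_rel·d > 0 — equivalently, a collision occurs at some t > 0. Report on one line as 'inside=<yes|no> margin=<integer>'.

d = (0, 12),  |d|² = 144;  R = 8+3 = 11,  c = 144−11² = 23
v_rel = (9, 5),  |v_rel|² = 106;  v_rel·d = (9)·(0) + (5)·(12) = 60
106·t² − 120·t + 23 = 0  ⇒  m = 60² − 106·23 = 1162
m = 1162 > 0,  v_rel·d = 60 > 0  ⇒  inside

inside=yes margin=1162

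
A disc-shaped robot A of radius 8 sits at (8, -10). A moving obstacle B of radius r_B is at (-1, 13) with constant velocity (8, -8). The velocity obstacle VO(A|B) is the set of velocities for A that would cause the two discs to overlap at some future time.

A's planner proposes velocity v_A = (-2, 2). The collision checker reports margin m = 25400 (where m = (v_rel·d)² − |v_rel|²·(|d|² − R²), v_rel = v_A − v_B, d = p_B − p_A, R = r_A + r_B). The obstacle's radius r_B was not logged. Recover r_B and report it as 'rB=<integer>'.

m = 25400
d = (-9, 23);  v_rel = (-10, 10),  |v_rel|² = 200
v_rel×d = (-10)·(23) − (10)·(-9) = -140
since m = R²·200 − (-140)²:  R² = (19600 + 25400) / 200 = 225
R = √225 = 15  ⇒  r_B = 15 − 8 = 7

rB=7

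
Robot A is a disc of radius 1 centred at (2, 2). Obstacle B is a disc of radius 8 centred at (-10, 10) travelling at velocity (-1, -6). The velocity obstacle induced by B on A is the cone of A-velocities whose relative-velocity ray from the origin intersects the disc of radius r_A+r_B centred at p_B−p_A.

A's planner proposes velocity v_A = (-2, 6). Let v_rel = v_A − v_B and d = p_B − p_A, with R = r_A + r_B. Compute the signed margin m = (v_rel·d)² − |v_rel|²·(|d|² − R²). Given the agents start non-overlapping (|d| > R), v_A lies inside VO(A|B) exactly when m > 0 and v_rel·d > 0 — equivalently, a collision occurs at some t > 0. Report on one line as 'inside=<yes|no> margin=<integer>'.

d = (-12, 8),  |d|² = 208;  R = 1+8 = 9,  c = 208−9² = 127
v_rel = (-1, 12),  |v_rel|² = 145;  v_rel·d = (-1)·(-12) + (12)·(8) = 108
145·t² − 216·t + 127 = 0  ⇒  m = 108² − 145·127 = -6751
m = -6751 < 0,  v_rel·d = 108 > 0  ⇒  outside

inside=no margin=-6751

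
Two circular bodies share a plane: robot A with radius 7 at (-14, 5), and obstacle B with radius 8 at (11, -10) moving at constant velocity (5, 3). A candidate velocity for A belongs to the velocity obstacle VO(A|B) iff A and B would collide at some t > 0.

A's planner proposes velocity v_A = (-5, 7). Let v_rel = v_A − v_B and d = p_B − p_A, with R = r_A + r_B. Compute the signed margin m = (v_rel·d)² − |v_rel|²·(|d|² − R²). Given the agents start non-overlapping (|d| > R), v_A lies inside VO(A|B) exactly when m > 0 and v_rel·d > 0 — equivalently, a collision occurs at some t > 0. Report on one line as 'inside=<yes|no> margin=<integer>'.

d = (25, -15),  |d|² = 850;  R = 7+8 = 15,  c = 850−15² = 625
v_rel = (-10, 4),  |v_rel|² = 116;  v_rel·d = (-10)·(25) + (4)·(-15) = -310
116·t² + 620·t + 625 = 0  ⇒  m = (-310)² − 116·625 = 23600
m = 23600 > 0,  v_rel·d = -310 < 0  ⇒  outside

inside=no margin=23600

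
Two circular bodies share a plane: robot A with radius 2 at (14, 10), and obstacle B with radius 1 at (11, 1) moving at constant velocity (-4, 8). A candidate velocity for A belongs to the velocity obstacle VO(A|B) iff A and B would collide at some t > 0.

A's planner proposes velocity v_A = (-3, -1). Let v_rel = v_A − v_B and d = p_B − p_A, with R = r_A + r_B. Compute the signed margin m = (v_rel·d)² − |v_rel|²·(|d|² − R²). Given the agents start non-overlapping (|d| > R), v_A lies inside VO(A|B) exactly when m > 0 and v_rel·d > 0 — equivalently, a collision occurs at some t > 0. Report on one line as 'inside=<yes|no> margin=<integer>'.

d = (-3, -9),  |d|² = 90;  R = 2+1 = 3,  c = 90−3² = 81
v_rel = (1, -9),  |v_rel|² = 82;  v_rel·d = (1)·(-3) + (-9)·(-9) = 78
82·t² − 156·t + 81 = 0  ⇒  m = 78² − 82·81 = -558
m = -558 < 0,  v_rel·d = 78 > 0  ⇒  outside

inside=no margin=-558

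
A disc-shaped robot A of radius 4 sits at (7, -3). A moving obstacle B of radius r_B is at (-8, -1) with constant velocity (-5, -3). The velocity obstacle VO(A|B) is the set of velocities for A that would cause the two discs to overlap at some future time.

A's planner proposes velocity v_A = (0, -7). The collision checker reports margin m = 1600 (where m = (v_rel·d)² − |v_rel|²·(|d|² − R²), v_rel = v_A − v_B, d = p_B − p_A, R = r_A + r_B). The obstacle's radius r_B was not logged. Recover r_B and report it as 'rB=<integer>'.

m = 1600
d = (-15, 2);  v_rel = (5, -4),  |v_rel|² = 41
v_rel×d = (5)·(2) − (-4)·(-15) = -50
since m = R²·41 − (-50)²:  R² = (2500 + 1600) / 41 = 100
R = √100 = 10  ⇒  r_B = 10 − 4 = 6

rB=6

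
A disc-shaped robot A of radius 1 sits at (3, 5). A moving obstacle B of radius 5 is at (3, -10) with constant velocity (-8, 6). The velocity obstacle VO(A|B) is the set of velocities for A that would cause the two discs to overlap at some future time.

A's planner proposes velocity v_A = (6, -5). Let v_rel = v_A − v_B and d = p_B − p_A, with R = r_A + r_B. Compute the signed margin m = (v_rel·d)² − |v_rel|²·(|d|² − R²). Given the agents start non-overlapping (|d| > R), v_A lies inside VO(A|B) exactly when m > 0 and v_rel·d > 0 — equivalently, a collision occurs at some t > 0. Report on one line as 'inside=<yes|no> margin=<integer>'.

d = (0, -15),  |d|² = 225;  R = 1+5 = 6,  c = 225−6² = 189
v_rel = (14, -11),  |v_rel|² = 317;  v_rel·d = (14)·(0) + (-11)·(-15) = 165
317·t² − 330·t + 189 = 0  ⇒  m = 165² − 317·189 = -32688
m = -32688 < 0,  v_rel·d = 165 > 0  ⇒  outside

inside=no margin=-32688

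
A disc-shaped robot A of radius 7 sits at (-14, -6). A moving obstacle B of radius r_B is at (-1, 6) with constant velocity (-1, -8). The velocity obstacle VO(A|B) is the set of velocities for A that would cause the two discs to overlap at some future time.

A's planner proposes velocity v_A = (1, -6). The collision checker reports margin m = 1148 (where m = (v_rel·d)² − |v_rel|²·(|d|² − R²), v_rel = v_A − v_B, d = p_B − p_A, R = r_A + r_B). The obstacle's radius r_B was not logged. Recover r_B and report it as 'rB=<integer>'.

m = 1148
d = (13, 12);  v_rel = (2, 2),  |v_rel|² = 8
v_rel×d = (2)·(12) − (2)·(13) = -2
since m = R²·8 − (-2)²:  R² = (4 + 1148) / 8 = 144
R = √144 = 12  ⇒  r_B = 12 − 7 = 5

rB=5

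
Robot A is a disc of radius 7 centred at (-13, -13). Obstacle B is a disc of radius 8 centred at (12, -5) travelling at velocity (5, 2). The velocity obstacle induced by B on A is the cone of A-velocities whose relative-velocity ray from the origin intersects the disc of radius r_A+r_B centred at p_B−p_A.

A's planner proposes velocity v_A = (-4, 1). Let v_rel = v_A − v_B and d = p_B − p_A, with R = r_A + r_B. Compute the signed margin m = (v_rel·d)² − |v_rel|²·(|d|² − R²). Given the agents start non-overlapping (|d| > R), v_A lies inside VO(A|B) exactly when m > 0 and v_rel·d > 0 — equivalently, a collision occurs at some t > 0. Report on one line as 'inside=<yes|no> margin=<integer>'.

d = (25, 8),  |d|² = 689;  R = 7+8 = 15,  c = 689−15² = 464
v_rel = (-9, -1),  |v_rel|² = 82;  v_rel·d = (-9)·(25) + (-1)·(8) = -233
82·t² + 466·t + 464 = 0  ⇒  m = (-233)² − 82·464 = 16241
m = 16241 > 0,  v_rel·d = -233 < 0  ⇒  outside

inside=no margin=16241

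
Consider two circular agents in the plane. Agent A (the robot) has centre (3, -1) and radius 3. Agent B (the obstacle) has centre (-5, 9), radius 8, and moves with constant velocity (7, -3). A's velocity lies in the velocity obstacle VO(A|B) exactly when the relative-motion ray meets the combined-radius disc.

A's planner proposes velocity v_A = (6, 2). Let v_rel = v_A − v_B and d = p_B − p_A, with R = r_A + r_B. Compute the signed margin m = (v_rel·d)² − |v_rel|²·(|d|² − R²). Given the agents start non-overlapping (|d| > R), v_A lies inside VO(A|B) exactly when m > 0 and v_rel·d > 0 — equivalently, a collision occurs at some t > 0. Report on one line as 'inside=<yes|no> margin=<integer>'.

d = (-8, 10),  |d|² = 164;  R = 3+8 = 11,  c = 164−11² = 43
v_rel = (-1, 5),  |v_rel|² = 26;  v_rel·d = (-1)·(-8) + (5)·(10) = 58
26·t² − 116·t + 43 = 0  ⇒  m = 58² − 26·43 = 2246
m = 2246 > 0,  v_rel·d = 58 > 0  ⇒  inside

inside=yes margin=2246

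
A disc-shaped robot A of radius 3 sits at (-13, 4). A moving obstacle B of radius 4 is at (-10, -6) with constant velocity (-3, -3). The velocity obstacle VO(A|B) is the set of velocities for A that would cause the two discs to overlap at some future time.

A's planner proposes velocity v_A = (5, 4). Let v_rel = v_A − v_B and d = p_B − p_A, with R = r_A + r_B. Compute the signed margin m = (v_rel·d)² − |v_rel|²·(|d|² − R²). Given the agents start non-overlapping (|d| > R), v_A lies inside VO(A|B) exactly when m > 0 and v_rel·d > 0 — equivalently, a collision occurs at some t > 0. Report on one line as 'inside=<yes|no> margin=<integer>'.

d = (3, -10),  |d|² = 109;  R = 3+4 = 7,  c = 109−7² = 60
v_rel = (8, 7),  |v_rel|² = 113;  v_rel·d = (8)·(3) + (7)·(-10) = -46
113·t² + 92·t + 60 = 0  ⇒  m = (-46)² − 113·60 = -4664
m = -4664 < 0,  v_rel·d = -46 < 0  ⇒  outside

inside=no margin=-4664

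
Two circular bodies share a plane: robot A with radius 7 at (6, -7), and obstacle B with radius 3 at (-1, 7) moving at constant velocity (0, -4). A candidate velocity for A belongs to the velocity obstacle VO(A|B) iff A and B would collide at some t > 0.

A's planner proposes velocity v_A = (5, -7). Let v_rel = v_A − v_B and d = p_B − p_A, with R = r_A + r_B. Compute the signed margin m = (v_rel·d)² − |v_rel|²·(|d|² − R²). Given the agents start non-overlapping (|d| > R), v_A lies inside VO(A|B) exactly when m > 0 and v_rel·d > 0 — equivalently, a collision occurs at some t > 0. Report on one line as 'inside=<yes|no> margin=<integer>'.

d = (-7, 14),  |d|² = 245;  R = 7+3 = 10,  c = 245−10² = 145
v_rel = (5, -3),  |v_rel|² = 34;  v_rel·d = (5)·(-7) + (-3)·(14) = -77
34·t² + 154·t + 145 = 0  ⇒  m = (-77)² − 34·145 = 999
m = 999 > 0,  v_rel·d = -77 < 0  ⇒  outside

inside=no margin=999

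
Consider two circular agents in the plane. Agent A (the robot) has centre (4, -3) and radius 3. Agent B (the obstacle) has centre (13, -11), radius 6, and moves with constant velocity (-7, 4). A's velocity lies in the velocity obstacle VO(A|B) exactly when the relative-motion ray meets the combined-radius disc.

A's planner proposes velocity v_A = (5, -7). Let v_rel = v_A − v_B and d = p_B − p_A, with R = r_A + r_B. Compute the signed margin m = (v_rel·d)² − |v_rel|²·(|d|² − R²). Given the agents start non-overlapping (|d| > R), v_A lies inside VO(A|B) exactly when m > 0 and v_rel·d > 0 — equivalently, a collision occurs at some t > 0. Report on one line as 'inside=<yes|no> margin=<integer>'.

d = (9, -8),  |d|² = 145;  R = 3+6 = 9,  c = 145−9² = 64
v_rel = (12, -11),  |v_rel|² = 265;  v_rel·d = (12)·(9) + (-11)·(-8) = 196
265·t² − 392·t + 64 = 0  ⇒  m = 196² − 265·64 = 21456
m = 21456 > 0,  v_rel·d = 196 > 0  ⇒  inside

inside=yes margin=21456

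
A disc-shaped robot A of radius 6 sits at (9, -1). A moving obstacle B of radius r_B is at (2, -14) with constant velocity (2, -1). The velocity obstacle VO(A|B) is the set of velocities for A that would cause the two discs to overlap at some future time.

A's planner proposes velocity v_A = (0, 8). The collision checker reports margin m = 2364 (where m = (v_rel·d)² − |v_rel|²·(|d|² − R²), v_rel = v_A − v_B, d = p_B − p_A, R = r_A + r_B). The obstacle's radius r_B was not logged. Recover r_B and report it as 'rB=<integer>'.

m = 2364
d = (-7, -13);  v_rel = (-2, 9),  |v_rel|² = 85
v_rel×d = (-2)·(-13) − (9)·(-7) = 89
since m = R²·85 − 89²:  R² = (7921 + 2364) / 85 = 121
R = √121 = 11  ⇒  r_B = 11 − 6 = 5

rB=5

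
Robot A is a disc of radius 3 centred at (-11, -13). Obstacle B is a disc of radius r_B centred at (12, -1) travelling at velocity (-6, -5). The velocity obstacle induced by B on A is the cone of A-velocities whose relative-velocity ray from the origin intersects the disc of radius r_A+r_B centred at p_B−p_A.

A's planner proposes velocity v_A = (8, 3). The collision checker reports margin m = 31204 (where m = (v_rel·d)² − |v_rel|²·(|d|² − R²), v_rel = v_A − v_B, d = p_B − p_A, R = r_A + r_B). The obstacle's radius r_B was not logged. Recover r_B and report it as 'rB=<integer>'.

m = 31204
d = (23, 12);  v_rel = (14, 8),  |v_rel|² = 260
v_rel×d = (14)·(12) − (8)·(23) = -16
since m = R²·260 − (-16)²:  R² = (256 + 31204) / 260 = 121
R = √121 = 11  ⇒  r_B = 11 − 3 = 8

rB=8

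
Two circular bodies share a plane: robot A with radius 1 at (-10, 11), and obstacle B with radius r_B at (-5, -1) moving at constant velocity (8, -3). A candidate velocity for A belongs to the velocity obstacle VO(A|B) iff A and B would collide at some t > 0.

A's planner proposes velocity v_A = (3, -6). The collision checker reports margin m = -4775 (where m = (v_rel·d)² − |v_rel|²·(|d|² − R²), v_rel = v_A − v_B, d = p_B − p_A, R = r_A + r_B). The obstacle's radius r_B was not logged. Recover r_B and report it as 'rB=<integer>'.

m = -4775
d = (5, -12);  v_rel = (-5, -3),  |v_rel|² = 34
v_rel×d = (-5)·(-12) − (-3)·(5) = 75
since m = R²·34 − 75²:  R² = (5625 + -4775) / 34 = 25
R = √25 = 5  ⇒  r_B = 5 − 1 = 4

rB=4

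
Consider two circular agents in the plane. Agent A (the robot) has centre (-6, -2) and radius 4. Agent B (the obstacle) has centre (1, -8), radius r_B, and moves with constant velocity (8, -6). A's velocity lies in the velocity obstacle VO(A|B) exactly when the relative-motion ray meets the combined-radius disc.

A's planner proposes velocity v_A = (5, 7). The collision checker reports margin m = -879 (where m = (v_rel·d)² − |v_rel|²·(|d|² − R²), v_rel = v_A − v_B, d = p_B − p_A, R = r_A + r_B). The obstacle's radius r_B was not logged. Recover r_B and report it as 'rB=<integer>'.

m = -879
d = (7, -6);  v_rel = (-3, 13),  |v_rel|² = 178
v_rel×d = (-3)·(-6) − (13)·(7) = -73
since m = R²·178 − (-73)²:  R² = (5329 + -879) / 178 = 25
R = √25 = 5  ⇒  r_B = 5 − 4 = 1

rB=1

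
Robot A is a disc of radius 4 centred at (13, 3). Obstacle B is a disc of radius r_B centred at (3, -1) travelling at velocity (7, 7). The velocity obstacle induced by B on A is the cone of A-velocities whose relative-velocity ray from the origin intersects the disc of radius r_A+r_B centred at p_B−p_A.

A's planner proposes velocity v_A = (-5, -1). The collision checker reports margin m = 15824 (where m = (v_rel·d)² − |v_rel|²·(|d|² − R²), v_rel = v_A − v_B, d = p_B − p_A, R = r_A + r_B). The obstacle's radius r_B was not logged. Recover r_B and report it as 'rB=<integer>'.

m = 15824
d = (-10, -4);  v_rel = (-12, -8),  |v_rel|² = 208
v_rel×d = (-12)·(-4) − (-8)·(-10) = -32
since m = R²·208 − (-32)²:  R² = (1024 + 15824) / 208 = 81
R = √81 = 9  ⇒  r_B = 9 − 4 = 5

rB=5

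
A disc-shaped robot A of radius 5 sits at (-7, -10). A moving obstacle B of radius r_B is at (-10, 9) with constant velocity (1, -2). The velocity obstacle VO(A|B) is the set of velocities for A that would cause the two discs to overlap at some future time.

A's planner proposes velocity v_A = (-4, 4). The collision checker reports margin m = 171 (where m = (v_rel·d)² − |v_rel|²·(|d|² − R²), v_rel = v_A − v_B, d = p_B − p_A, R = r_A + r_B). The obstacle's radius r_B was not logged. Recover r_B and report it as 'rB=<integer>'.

m = 171
d = (-3, 19);  v_rel = (-5, 6),  |v_rel|² = 61
v_rel×d = (-5)·(19) − (6)·(-3) = -77
since m = R²·61 − (-77)²:  R² = (5929 + 171) / 61 = 100
R = √100 = 10  ⇒  r_B = 10 − 5 = 5

rB=5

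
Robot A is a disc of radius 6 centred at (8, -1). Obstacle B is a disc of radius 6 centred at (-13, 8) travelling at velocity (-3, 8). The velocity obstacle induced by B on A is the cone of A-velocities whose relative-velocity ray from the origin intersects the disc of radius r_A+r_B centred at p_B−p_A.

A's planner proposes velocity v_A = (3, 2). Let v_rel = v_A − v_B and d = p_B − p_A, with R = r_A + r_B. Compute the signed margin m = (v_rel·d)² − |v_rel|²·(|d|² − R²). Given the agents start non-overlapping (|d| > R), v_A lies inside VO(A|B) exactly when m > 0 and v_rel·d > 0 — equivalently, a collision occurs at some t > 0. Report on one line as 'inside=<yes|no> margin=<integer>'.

d = (-21, 9),  |d|² = 522;  R = 6+6 = 12,  c = 522−12² = 378
v_rel = (6, -6),  |v_rel|² = 72;  v_rel·d = (6)·(-21) + (-6)·(9) = -180
72·t² + 360·t + 378 = 0  ⇒  m = (-180)² − 72·378 = 5184
m = 5184 > 0,  v_rel·d = -180 < 0  ⇒  outside

inside=no margin=5184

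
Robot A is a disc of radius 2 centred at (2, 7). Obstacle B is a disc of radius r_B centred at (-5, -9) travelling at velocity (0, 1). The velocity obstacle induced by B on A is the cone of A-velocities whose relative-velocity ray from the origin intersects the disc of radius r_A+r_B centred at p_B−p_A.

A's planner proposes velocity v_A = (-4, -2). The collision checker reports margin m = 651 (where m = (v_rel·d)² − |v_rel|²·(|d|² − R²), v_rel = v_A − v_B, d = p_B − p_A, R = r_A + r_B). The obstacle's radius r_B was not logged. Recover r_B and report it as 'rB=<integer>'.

m = 651
d = (-7, -16);  v_rel = (-4, -3),  |v_rel|² = 25
v_rel×d = (-4)·(-16) − (-3)·(-7) = 43
since m = R²·25 − 43²:  R² = (1849 + 651) / 25 = 100
R = √100 = 10  ⇒  r_B = 10 − 2 = 8

rB=8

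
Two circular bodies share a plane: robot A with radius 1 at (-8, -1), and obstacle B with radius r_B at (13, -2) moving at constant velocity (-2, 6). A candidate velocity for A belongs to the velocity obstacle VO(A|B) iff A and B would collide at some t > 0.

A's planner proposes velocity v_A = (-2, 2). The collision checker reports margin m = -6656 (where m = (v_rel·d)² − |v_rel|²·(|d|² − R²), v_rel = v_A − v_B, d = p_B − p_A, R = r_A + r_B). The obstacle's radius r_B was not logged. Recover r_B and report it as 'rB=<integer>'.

m = -6656
d = (21, -1);  v_rel = (0, -4),  |v_rel|² = 16
v_rel×d = (0)·(-1) − (-4)·(21) = 84
since m = R²·16 − 84²:  R² = (7056 + -6656) / 16 = 25
R = √25 = 5  ⇒  r_B = 5 − 1 = 4

rB=4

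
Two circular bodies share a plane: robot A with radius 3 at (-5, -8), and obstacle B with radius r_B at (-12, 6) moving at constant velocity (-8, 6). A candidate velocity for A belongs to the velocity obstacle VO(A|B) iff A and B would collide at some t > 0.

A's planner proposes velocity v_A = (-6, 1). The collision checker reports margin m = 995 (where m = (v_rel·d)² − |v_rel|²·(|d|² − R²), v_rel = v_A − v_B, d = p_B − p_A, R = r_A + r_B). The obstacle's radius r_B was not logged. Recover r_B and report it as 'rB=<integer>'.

m = 995
d = (-7, 14);  v_rel = (2, -5),  |v_rel|² = 29
v_rel×d = (2)·(14) − (-5)·(-7) = -7
since m = R²·29 − (-7)²:  R² = (49 + 995) / 29 = 36
R = √36 = 6  ⇒  r_B = 6 − 3 = 3

rB=3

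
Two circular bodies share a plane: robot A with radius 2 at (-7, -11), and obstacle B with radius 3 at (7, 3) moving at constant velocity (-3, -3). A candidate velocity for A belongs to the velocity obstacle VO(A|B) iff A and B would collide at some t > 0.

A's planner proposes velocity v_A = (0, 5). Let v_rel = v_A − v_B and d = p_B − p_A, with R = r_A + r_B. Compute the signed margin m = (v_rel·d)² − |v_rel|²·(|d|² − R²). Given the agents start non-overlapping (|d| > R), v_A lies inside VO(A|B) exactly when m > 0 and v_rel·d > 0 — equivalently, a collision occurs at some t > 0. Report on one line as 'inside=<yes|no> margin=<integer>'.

d = (14, 14),  |d|² = 392;  R = 2+3 = 5,  c = 392−5² = 367
v_rel = (3, 8),  |v_rel|² = 73;  v_rel·d = (3)·(14) + (8)·(14) = 154
73·t² − 308·t + 367 = 0  ⇒  m = 154² − 73·367 = -3075
m = -3075 < 0,  v_rel·d = 154 > 0  ⇒  outside

inside=no margin=-3075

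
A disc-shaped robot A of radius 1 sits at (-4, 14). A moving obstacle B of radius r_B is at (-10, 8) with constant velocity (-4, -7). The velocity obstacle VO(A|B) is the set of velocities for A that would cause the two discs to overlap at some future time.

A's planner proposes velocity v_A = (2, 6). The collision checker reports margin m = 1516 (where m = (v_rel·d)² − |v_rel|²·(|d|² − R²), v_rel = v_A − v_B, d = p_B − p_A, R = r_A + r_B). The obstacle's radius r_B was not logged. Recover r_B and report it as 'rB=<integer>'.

m = 1516
d = (-6, -6);  v_rel = (6, 13),  |v_rel|² = 205
v_rel×d = (6)·(-6) − (13)·(-6) = 42
since m = R²·205 − 42²:  R² = (1764 + 1516) / 205 = 16
R = √16 = 4  ⇒  r_B = 4 − 1 = 3

rB=3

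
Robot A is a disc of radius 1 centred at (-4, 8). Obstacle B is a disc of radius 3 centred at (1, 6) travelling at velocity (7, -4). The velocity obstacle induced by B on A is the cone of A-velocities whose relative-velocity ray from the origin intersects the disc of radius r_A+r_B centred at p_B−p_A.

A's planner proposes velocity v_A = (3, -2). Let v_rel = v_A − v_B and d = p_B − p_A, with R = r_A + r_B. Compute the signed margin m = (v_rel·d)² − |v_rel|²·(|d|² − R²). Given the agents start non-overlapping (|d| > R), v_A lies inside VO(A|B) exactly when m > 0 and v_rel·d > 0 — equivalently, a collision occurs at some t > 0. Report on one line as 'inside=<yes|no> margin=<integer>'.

d = (5, -2),  |d|² = 29;  R = 1+3 = 4,  c = 29−4² = 13
v_rel = (-4, 2),  |v_rel|² = 20;  v_rel·d = (-4)·(5) + (2)·(-2) = -24
20·t² + 48·t + 13 = 0  ⇒  m = (-24)² − 20·13 = 316
m = 316 > 0,  v_rel·d = -24 < 0  ⇒  outside

inside=no margin=316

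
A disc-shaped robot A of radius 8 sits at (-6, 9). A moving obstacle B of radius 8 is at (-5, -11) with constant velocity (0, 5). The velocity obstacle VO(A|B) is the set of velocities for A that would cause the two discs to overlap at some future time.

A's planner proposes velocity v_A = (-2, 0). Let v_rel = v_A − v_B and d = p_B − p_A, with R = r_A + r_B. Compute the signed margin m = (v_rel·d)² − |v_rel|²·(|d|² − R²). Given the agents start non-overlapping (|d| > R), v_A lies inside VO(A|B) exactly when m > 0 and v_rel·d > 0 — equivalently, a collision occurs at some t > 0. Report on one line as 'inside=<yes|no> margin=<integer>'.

d = (1, -20),  |d|² = 401;  R = 8+8 = 16,  c = 401−16² = 145
v_rel = (-2, -5),  |v_rel|² = 29;  v_rel·d = (-2)·(1) + (-5)·(-20) = 98
29·t² − 196·t + 145 = 0  ⇒  m = 98² − 29·145 = 5399
m = 5399 > 0,  v_rel·d = 98 > 0  ⇒  inside

inside=yes margin=5399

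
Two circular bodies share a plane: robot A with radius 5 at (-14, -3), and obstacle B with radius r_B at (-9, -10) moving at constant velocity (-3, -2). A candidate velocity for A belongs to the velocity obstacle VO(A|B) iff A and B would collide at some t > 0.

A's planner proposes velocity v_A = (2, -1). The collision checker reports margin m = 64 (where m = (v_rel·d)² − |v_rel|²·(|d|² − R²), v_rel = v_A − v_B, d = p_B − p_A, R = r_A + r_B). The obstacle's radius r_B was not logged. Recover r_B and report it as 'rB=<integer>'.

m = 64
d = (5, -7);  v_rel = (5, 1),  |v_rel|² = 26
v_rel×d = (5)·(-7) − (1)·(5) = -40
since m = R²·26 − (-40)²:  R² = (1600 + 64) / 26 = 64
R = √64 = 8  ⇒  r_B = 8 − 5 = 3

rB=3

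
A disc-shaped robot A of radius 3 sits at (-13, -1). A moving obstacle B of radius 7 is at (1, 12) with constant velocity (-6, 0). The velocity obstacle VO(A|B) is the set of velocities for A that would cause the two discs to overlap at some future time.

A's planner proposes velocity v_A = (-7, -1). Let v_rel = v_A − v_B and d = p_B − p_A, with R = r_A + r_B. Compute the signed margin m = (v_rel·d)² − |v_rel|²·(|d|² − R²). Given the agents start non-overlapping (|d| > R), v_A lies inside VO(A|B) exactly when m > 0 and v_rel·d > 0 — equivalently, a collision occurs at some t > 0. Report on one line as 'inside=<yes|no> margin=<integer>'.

d = (14, 13),  |d|² = 365;  R = 3+7 = 10,  c = 365−10² = 265
v_rel = (-1, -1),  |v_rel|² = 2;  v_rel·d = (-1)·(14) + (-1)·(13) = -27
2·t² + 54·t + 265 = 0  ⇒  m = (-27)² − 2·265 = 199
m = 199 > 0,  v_rel·d = -27 < 0  ⇒  outside

inside=no margin=199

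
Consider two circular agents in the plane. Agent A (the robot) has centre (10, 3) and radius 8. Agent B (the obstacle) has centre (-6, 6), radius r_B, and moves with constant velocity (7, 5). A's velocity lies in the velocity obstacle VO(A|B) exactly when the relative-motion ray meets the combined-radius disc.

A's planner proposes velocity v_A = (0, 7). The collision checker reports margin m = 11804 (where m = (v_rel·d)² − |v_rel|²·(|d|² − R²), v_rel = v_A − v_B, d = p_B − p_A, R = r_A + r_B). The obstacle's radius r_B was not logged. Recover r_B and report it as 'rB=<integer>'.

m = 11804
d = (-16, 3);  v_rel = (-7, 2),  |v_rel|² = 53
v_rel×d = (-7)·(3) − (2)·(-16) = 11
since m = R²·53 − 11²:  R² = (121 + 11804) / 53 = 225
R = √225 = 15  ⇒  r_B = 15 − 8 = 7

rB=7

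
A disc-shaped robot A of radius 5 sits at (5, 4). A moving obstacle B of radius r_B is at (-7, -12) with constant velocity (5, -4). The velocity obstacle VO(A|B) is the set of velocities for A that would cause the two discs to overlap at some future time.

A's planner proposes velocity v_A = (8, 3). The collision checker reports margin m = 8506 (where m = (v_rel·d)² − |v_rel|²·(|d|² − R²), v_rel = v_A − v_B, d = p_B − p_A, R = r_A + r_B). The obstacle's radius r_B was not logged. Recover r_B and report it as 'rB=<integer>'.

m = 8506
d = (-12, -16);  v_rel = (3, 7),  |v_rel|² = 58
v_rel×d = (3)·(-16) − (7)·(-12) = 36
since m = R²·58 − 36²:  R² = (1296 + 8506) / 58 = 169
R = √169 = 13  ⇒  r_B = 13 − 5 = 8

rB=8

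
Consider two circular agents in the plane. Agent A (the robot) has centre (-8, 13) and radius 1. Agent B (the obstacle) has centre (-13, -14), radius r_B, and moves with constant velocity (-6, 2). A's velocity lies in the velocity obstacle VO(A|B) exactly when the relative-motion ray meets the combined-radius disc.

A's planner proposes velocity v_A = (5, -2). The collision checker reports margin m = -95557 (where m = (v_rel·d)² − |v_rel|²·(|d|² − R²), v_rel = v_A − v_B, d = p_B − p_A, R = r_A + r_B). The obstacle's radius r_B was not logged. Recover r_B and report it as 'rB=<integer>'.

m = -95557
d = (-5, -27);  v_rel = (11, -4),  |v_rel|² = 137
v_rel×d = (11)·(-27) − (-4)·(-5) = -317
since m = R²·137 − (-317)²:  R² = (100489 + -95557) / 137 = 36
R = √36 = 6  ⇒  r_B = 6 − 1 = 5

rB=5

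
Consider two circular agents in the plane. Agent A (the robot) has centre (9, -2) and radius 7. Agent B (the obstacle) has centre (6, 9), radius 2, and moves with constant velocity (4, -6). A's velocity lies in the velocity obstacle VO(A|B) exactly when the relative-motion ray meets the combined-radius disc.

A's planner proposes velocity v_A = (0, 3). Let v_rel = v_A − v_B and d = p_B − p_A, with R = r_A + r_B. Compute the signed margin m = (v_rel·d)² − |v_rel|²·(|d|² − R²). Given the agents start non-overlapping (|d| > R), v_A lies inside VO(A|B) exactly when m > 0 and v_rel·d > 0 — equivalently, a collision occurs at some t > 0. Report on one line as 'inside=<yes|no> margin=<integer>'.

d = (-3, 11),  |d|² = 130;  R = 7+2 = 9,  c = 130−9² = 49
v_rel = (-4, 9),  |v_rel|² = 97;  v_rel·d = (-4)·(-3) + (9)·(11) = 111
97·t² − 222·t + 49 = 0  ⇒  m = 111² − 97·49 = 7568
m = 7568 > 0,  v_rel·d = 111 > 0  ⇒  inside

inside=yes margin=7568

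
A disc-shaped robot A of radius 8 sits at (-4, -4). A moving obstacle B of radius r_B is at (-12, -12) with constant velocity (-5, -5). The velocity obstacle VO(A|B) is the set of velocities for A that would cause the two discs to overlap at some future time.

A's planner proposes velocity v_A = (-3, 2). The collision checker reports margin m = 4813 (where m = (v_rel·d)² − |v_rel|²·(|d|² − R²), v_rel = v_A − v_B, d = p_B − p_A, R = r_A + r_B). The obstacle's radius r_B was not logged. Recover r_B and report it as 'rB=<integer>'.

m = 4813
d = (-8, -8);  v_rel = (2, 7),  |v_rel|² = 53
v_rel×d = (2)·(-8) − (7)·(-8) = 40
since m = R²·53 − 40²:  R² = (1600 + 4813) / 53 = 121
R = √121 = 11  ⇒  r_B = 11 − 8 = 3

rB=3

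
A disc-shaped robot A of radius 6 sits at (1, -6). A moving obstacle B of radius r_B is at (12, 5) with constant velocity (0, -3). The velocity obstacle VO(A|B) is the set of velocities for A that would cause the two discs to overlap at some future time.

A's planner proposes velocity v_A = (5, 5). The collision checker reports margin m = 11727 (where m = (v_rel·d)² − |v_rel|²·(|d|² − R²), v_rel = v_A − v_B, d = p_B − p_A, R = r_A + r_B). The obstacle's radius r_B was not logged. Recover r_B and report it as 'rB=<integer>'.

m = 11727
d = (11, 11);  v_rel = (5, 8),  |v_rel|² = 89
v_rel×d = (5)·(11) − (8)·(11) = -33
since m = R²·89 − (-33)²:  R² = (1089 + 11727) / 89 = 144
R = √144 = 12  ⇒  r_B = 12 − 6 = 6

rB=6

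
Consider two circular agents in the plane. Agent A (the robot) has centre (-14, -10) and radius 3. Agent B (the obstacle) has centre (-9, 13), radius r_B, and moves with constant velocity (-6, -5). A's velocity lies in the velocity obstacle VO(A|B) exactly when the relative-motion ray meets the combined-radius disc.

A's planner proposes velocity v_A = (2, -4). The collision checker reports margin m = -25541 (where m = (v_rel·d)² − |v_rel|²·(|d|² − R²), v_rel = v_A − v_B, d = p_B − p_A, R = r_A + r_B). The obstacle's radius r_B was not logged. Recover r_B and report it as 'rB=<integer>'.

m = -25541
d = (5, 23);  v_rel = (8, 1),  |v_rel|² = 65
v_rel×d = (8)·(23) − (1)·(5) = 179
since m = R²·65 − 179²:  R² = (32041 + -25541) / 65 = 100
R = √100 = 10  ⇒  r_B = 10 − 3 = 7

rB=7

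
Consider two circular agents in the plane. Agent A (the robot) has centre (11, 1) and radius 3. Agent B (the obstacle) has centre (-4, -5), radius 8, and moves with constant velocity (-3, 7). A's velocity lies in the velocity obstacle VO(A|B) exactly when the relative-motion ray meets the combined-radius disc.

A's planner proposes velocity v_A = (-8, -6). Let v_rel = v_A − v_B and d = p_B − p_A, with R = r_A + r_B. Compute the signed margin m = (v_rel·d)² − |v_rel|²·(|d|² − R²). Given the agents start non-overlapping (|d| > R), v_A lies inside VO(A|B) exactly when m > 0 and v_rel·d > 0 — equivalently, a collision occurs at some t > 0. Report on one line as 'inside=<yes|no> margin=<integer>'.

d = (-15, -6),  |d|² = 261;  R = 3+8 = 11,  c = 261−11² = 140
v_rel = (-5, -13),  |v_rel|² = 194;  v_rel·d = (-5)·(-15) + (-13)·(-6) = 153
194·t² − 306·t + 140 = 0  ⇒  m = 153² − 194·140 = -3751
m = -3751 < 0,  v_rel·d = 153 > 0  ⇒  outside

inside=no margin=-3751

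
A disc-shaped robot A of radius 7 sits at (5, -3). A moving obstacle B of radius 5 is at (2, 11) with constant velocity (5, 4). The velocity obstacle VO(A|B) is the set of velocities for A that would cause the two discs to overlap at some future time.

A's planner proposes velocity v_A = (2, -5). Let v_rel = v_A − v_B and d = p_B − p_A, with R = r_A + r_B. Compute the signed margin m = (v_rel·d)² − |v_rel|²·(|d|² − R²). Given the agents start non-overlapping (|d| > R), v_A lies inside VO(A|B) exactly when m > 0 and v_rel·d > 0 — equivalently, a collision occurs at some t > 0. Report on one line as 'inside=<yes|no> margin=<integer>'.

d = (-3, 14),  |d|² = 205;  R = 7+5 = 12,  c = 205−12² = 61
v_rel = (-3, -9),  |v_rel|² = 90;  v_rel·d = (-3)·(-3) + (-9)·(14) = -117
90·t² + 234·t + 61 = 0  ⇒  m = (-117)² − 90·61 = 8199
m = 8199 > 0,  v_rel·d = -117 < 0  ⇒  outside

inside=no margin=8199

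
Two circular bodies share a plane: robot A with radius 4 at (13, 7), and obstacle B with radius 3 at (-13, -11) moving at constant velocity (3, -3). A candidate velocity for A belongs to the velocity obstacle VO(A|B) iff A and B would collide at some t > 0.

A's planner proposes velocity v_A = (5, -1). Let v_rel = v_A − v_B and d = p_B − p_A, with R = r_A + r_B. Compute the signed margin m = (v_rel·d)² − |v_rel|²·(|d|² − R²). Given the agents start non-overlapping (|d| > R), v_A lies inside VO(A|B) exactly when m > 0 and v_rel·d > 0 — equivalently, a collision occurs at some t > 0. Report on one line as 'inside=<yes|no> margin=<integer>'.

d = (-26, -18),  |d|² = 1000;  R = 4+3 = 7,  c = 1000−7² = 951
v_rel = (2, 2),  |v_rel|² = 8;  v_rel·d = (2)·(-26) + (2)·(-18) = -88
8·t² + 176·t + 951 = 0  ⇒  m = (-88)² − 8·951 = 136
m = 136 > 0,  v_rel·d = -88 < 0  ⇒  outside

inside=no margin=136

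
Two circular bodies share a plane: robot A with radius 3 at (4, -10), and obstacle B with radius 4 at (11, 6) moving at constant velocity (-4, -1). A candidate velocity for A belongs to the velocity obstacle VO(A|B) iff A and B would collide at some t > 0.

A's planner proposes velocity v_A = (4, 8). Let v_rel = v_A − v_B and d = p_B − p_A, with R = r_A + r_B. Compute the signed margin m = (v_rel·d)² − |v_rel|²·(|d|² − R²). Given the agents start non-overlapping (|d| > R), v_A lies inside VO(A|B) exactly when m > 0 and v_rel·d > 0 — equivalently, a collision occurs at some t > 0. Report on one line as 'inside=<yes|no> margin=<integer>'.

d = (7, 16),  |d|² = 305;  R = 3+4 = 7,  c = 305−7² = 256
v_rel = (8, 9),  |v_rel|² = 145;  v_rel·d = (8)·(7) + (9)·(16) = 200
145·t² − 400·t + 256 = 0  ⇒  m = 200² − 145·256 = 2880
m = 2880 > 0,  v_rel·d = 200 > 0  ⇒  inside

inside=yes margin=2880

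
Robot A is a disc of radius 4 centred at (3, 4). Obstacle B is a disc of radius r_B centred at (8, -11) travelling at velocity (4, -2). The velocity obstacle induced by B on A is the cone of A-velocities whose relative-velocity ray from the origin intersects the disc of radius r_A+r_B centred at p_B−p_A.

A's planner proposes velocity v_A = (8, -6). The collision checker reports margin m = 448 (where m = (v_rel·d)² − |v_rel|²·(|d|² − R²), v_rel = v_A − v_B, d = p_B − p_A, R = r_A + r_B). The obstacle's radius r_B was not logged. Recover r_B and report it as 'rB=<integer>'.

m = 448
d = (5, -15);  v_rel = (4, -4),  |v_rel|² = 32
v_rel×d = (4)·(-15) − (-4)·(5) = -40
since m = R²·32 − (-40)²:  R² = (1600 + 448) / 32 = 64
R = √64 = 8  ⇒  r_B = 8 − 4 = 4

rB=4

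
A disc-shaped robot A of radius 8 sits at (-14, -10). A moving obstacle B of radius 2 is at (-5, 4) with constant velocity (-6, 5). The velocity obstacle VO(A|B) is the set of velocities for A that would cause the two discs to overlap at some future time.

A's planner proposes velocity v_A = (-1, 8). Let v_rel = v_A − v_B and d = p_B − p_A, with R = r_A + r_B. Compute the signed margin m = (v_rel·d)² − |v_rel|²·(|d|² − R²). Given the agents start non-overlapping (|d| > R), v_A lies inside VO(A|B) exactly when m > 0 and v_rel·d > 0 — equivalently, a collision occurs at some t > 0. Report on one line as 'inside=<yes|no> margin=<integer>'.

d = (9, 14),  |d|² = 277;  R = 8+2 = 10,  c = 277−10² = 177
v_rel = (5, 3),  |v_rel|² = 34;  v_rel·d = (5)·(9) + (3)·(14) = 87
34·t² − 174·t + 177 = 0  ⇒  m = 87² − 34·177 = 1551
m = 1551 > 0,  v_rel·d = 87 > 0  ⇒  inside

inside=yes margin=1551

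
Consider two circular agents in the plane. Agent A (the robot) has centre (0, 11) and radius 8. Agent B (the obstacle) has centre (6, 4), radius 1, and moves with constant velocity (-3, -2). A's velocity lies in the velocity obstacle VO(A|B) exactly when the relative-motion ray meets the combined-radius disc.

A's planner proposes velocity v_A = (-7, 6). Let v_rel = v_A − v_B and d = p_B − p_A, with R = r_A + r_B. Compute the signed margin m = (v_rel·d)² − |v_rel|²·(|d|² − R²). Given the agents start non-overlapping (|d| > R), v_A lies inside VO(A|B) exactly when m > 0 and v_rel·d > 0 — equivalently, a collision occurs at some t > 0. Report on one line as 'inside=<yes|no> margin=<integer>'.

d = (6, -7),  |d|² = 85;  R = 8+1 = 9,  c = 85−9² = 4
v_rel = (-4, 8),  |v_rel|² = 80;  v_rel·d = (-4)·(6) + (8)·(-7) = -80
80·t² + 160·t + 4 = 0  ⇒  m = (-80)² − 80·4 = 6080
m = 6080 > 0,  v_rel·d = -80 < 0  ⇒  outside

inside=no margin=6080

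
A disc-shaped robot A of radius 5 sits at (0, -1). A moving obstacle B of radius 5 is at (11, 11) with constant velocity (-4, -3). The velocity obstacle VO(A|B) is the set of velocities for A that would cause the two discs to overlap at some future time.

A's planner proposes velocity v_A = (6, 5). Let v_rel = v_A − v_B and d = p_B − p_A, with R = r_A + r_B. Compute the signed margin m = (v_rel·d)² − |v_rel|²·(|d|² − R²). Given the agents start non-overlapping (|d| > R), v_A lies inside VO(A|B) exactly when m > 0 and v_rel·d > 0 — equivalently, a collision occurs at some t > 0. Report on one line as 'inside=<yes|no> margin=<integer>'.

d = (11, 12),  |d|² = 265;  R = 5+5 = 10,  c = 265−10² = 165
v_rel = (10, 8),  |v_rel|² = 164;  v_rel·d = (10)·(11) + (8)·(12) = 206
164·t² − 412·t + 165 = 0  ⇒  m = 206² − 164·165 = 15376
m = 15376 > 0,  v_rel·d = 206 > 0  ⇒  inside

inside=yes margin=15376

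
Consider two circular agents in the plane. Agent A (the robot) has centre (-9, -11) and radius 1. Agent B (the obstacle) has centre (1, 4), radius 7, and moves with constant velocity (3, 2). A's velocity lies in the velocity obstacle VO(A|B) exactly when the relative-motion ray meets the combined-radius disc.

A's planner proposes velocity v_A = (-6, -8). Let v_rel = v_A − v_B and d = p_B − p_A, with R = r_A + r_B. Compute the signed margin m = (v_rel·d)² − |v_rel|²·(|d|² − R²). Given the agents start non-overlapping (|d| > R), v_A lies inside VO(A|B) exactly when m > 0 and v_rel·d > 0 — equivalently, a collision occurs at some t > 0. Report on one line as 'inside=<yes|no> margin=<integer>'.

d = (10, 15),  |d|² = 325;  R = 1+7 = 8,  c = 325−8² = 261
v_rel = (-9, -10),  |v_rel|² = 181;  v_rel·d = (-9)·(10) + (-10)·(15) = -240
181·t² + 480·t + 261 = 0  ⇒  m = (-240)² − 181·261 = 10359
m = 10359 > 0,  v_rel·d = -240 < 0  ⇒  outside

inside=no margin=10359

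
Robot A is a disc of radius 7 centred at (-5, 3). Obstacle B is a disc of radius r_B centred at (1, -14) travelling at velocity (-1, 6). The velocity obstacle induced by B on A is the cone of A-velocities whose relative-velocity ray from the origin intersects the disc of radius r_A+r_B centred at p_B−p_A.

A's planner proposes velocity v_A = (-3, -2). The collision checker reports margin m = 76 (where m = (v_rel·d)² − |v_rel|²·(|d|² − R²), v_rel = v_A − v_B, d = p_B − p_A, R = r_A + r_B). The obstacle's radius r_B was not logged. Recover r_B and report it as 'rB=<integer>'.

m = 76
d = (6, -17);  v_rel = (-2, -8),  |v_rel|² = 68
v_rel×d = (-2)·(-17) − (-8)·(6) = 82
since m = R²·68 − 82²:  R² = (6724 + 76) / 68 = 100
R = √100 = 10  ⇒  r_B = 10 − 7 = 3

rB=3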